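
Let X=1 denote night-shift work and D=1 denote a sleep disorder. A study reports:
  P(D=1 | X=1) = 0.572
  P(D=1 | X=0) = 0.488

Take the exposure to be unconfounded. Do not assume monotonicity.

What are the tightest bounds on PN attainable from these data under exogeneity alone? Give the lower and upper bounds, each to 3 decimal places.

Let p₁ = 0.572, p₀ = 0.488.
Under exogeneity alone the bounds on PN are max{0,(p₁−p₀)/p₁} ≤ PN ≤ min{1,(1−p₀)/p₁}.
  lower = (p₁ − p₀)/p₁ = 0.084 / 0.572 ≈ 0.1469
  upper = min{1, (1 − p₀)/p₁} = 0.512 / 0.572 ≈ 0.8951

0.147 ≤ PN ≤ 0.895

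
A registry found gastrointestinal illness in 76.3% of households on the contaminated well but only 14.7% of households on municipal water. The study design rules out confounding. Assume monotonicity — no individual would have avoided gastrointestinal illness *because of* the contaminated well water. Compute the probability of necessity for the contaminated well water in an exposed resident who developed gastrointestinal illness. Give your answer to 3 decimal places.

p₁ = 0.763, p₀ = 0.147.
Under exogeneity and monotonicity, PN = (p₁ − p₀) / p₁.
PN = (0.763 − 0.147) / 0.763 = 0.616 / 0.763 ≈ 0.8073

PN ≈ 0.807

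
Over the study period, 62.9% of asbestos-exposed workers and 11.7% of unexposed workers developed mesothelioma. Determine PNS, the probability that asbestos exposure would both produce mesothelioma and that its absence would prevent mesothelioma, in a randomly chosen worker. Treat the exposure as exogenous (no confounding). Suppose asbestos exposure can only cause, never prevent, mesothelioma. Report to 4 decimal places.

p₁ = 0.629, p₀ = 0.117.
Under exogeneity and monotonicity, PNS = p₁ − p₀.
PNS = 0.629 − 0.117 = 0.512

PNS ≈ 0.5120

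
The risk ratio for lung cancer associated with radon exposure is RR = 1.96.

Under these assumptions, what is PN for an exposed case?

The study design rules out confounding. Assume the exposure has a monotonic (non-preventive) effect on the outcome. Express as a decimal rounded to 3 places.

PN ≈ 0.490

Under exogeneity and monotonicity, PN = (RR − 1) / RR = 1 − 1/RR.
PN = (1.96 − 1) / 1.96 = 0.96 / 1.96 ≈ 0.4898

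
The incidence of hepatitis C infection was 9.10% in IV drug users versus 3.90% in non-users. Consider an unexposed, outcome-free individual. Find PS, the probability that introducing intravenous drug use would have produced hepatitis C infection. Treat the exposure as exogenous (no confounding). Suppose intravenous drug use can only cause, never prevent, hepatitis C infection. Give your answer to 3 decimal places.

p₁ = 0.091, p₀ = 0.039.
Under exogeneity and monotonicity, PS = (p₁ − p₀) / (1 − p₀).
PS = (0.091 − 0.039) / (1 − 0.039) = 0.052 / 0.961 ≈ 0.0541

PS ≈ 0.054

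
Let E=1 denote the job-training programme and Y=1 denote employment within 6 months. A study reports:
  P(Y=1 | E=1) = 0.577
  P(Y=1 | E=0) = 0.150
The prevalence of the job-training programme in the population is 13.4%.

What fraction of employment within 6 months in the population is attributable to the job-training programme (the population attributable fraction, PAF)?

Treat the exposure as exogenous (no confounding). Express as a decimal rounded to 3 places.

PAF ≈ 0.276

Let p₁ = 0.577, p₀ = 0.15.
Overall risk P(Y=1) = π·p₁ + (1−π)·p₀ = 0.134×0.577 + 0.866×0.15 = 0.20722.
Under exogeneity, PAF = [P(Y=1) − p₀] / P(Y=1).
PAF = (0.20722 − 0.15) / 0.20722 ≈ 0.2761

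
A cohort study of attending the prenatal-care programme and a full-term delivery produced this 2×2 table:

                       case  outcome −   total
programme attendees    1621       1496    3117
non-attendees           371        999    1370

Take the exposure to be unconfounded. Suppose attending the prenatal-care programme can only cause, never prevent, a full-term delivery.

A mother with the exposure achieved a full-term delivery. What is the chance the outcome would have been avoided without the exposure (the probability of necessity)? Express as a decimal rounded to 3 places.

PN ≈ 0.479

p₁ = P(outcome | exposed) = 1621/3117 = 0.52005
p₀ = P(outcome | unexposed) = 371/1370 = 0.2708
Under exogeneity and monotonicity, PN = (p₁ − p₀) / p₁.
PN = (0.52005 − 0.2708) / 0.52005 = 0.24925 / 0.52005 ≈ 0.4793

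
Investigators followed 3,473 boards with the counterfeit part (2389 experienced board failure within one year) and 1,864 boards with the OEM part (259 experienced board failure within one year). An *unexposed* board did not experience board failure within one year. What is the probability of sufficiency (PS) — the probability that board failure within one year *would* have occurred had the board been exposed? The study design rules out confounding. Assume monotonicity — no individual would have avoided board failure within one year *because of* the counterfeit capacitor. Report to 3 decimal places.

p₁ = P(outcome | exposed) = 2389/3473 = 0.68788
p₀ = P(outcome | unexposed) = 259/1864 = 0.13895
Under exogeneity and monotonicity, PS = (p₁ − p₀) / (1 − p₀).
PS = (0.68788 − 0.13895) / (1 − 0.13895) = 0.54893 / 0.86105 ≈ 0.6375

PS ≈ 0.638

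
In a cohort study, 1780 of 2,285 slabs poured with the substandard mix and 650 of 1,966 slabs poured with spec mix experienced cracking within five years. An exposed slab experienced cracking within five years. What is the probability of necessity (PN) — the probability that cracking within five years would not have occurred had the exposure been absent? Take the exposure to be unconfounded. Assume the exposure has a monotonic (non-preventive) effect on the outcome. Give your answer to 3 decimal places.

PN ≈ 0.576

p₁ = P(outcome | exposed) = 1780/2285 = 0.77899
p₀ = P(outcome | unexposed) = 650/1966 = 0.33062
Under exogeneity and monotonicity, PN = (p₁ − p₀) / p₁.
PN = (0.77899 − 0.33062) / 0.77899 = 0.44837 / 0.77899 ≈ 0.5756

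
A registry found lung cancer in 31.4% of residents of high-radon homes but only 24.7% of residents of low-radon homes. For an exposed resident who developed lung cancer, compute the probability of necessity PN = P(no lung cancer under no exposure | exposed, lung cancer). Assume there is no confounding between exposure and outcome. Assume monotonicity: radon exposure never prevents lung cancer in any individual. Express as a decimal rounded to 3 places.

p₁ = 0.314, p₀ = 0.247.
Under exogeneity and monotonicity, PN = (p₁ − p₀) / p₁.
PN = (0.314 − 0.247) / 0.314 = 0.067 / 0.314 ≈ 0.2134

PN ≈ 0.213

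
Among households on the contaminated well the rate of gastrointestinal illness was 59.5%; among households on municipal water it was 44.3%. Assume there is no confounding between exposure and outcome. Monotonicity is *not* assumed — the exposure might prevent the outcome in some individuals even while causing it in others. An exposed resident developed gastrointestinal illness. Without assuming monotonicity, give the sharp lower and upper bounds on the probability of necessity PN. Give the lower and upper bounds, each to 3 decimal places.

p₁ = 0.595, p₀ = 0.443.
Under exogeneity alone the bounds on PN are max{0,(p₁−p₀)/p₁} ≤ PN ≤ min{1,(1−p₀)/p₁}.
  lower = (p₁ − p₀)/p₁ = 0.152 / 0.595 ≈ 0.2555
  upper = min{1, (1 − p₀)/p₁} = 0.557 / 0.595 ≈ 0.9361

0.255 ≤ PN ≤ 0.936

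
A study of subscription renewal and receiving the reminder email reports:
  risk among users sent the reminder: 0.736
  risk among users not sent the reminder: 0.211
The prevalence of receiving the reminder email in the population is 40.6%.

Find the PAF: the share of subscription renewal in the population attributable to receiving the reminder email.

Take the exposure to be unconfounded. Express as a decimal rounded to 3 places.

PAF ≈ 0.503

Let p₁ = 0.736, p₀ = 0.211.
Overall risk P(Y=1) = π·p₁ + (1−π)·p₀ = 0.406×0.736 + 0.594×0.211 = 0.42415.
Under exogeneity, PAF = [P(Y=1) − p₀] / P(Y=1).
PAF = (0.42415 − 0.211) / 0.42415 ≈ 0.5025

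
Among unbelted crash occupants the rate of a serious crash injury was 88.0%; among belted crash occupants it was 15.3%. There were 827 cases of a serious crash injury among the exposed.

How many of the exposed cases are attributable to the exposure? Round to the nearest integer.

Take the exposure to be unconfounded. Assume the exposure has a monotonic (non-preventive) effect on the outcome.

about 683 cases

p₁ = 0.88, p₀ = 0.153.
PN = (p₁ − p₀)/p₁ = (0.88 − 0.153) / 0.88 ≈ 0.82614.
Attributable cases ≈ PN × (exposed cases) = 0.82614 × 827 ≈ 683.21.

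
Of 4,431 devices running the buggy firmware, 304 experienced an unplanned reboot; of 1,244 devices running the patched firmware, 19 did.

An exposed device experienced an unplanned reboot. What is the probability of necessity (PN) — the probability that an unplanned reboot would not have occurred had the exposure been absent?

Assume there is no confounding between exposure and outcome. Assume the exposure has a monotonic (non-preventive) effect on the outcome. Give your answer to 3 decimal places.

p₁ = P(outcome | exposed) = 304/4431 = 0.068608
p₀ = P(outcome | unexposed) = 19/1244 = 0.015273
Under exogeneity and monotonicity, PN = (p₁ − p₀) / p₁.
PN = (0.068608 − 0.015273) / 0.068608 = 0.053334 / 0.068608 ≈ 0.7774

PN ≈ 0.777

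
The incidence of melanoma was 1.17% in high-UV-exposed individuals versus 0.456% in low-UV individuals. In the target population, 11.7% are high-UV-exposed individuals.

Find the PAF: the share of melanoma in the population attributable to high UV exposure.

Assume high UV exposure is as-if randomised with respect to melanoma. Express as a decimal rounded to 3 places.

p₁ = 0.0117, p₀ = 0.00456.
Overall risk P(Y=1) = π·p₁ + (1−π)·p₀ = 0.117×0.0117 + 0.883×0.00456 = 0.0053954.
Under exogeneity, PAF = [P(Y=1) − p₀] / P(Y=1).
PAF = (0.0053954 − 0.00456) / 0.0053954 ≈ 0.1548

PAF ≈ 0.155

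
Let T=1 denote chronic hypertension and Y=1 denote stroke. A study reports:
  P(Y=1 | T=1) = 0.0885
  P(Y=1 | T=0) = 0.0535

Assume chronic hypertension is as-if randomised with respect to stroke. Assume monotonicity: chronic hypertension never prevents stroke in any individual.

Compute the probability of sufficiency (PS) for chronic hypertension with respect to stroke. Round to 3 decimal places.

PS ≈ 0.037

Let p₁ = 0.0885, p₀ = 0.0535.
Under exogeneity and monotonicity, PS = (p₁ − p₀) / (1 − p₀).
PS = (0.0885 − 0.0535) / (1 − 0.0535) = 0.035 / 0.9465 ≈ 0.0370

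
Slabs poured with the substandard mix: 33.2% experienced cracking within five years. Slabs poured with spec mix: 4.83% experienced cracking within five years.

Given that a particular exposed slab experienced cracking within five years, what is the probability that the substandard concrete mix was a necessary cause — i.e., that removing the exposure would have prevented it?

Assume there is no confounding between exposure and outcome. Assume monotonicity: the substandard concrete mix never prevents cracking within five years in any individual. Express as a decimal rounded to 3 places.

p₁ = 0.332, p₀ = 0.0483.
Under exogeneity and monotonicity, PN = (p₁ − p₀) / p₁.
PN = (0.332 − 0.0483) / 0.332 = 0.2837 / 0.332 ≈ 0.8545

PN ≈ 0.855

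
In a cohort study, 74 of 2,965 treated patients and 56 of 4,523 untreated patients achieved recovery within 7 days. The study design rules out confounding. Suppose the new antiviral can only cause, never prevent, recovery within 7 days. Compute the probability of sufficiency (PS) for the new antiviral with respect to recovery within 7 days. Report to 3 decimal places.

PS ≈ 0.013

p₁ = P(outcome | exposed) = 74/2965 = 0.024958
p₀ = P(outcome | unexposed) = 56/4523 = 0.012381
Under exogeneity and monotonicity, PS = (p₁ − p₀) / (1 − p₀).
PS = (0.024958 − 0.012381) / (1 − 0.012381) = 0.012577 / 0.98762 ≈ 0.0127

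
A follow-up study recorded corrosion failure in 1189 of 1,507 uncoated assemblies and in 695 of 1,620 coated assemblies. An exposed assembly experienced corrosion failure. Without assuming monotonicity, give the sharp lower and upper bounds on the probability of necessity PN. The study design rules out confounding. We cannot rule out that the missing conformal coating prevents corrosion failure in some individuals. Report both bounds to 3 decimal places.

p₁ = P(outcome | exposed) = 1189/1507 = 0.78898
p₀ = P(outcome | unexposed) = 695/1620 = 0.42901
Under exogeneity alone the bounds on PN are max{0,(p₁−p₀)/p₁} ≤ PN ≤ min{1,(1−p₀)/p₁}.
  lower = (p₁ − p₀)/p₁ = 0.35997 / 0.78898 ≈ 0.4562
  upper = min{1, (1 − p₀)/p₁} = 0.57099 / 0.78898 ≈ 0.7237

0.456 ≤ PN ≤ 0.724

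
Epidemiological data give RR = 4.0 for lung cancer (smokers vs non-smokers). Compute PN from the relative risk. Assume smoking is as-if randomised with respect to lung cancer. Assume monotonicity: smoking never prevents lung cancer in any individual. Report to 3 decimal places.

PN ≈ 0.750

Under exogeneity and monotonicity, PN = (RR − 1) / RR = 1 − 1/RR.
PN = (4.0 − 1) / 4.0 = 3 / 4.0 ≈ 0.7500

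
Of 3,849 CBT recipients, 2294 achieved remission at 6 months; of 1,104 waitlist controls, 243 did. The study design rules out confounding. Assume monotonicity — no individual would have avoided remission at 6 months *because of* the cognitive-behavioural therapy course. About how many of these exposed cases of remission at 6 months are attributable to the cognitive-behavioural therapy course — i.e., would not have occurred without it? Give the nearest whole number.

about 1447 cases

p₁ = P(outcome | exposed) = 2294/3849 = 0.596
p₀ = P(outcome | unexposed) = 243/1104 = 0.22011
PN = (p₁ − p₀)/p₁ = (0.596 − 0.22011) / 0.596 ≈ 0.63069.
Attributable cases ≈ PN × (exposed cases) = 0.63069 × 2294 ≈ 1446.80.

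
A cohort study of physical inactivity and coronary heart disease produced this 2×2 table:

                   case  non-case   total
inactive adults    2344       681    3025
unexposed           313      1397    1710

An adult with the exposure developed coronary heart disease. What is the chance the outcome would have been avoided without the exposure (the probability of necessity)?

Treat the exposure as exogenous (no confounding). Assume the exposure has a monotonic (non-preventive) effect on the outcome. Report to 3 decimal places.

PN ≈ 0.764

p₁ = P(outcome | exposed) = 2344/3025 = 0.77488
p₀ = P(outcome | unexposed) = 313/1710 = 0.18304
Under exogeneity and monotonicity, PN = (p₁ − p₀) / p₁.
PN = (0.77488 − 0.18304) / 0.77488 = 0.59184 / 0.77488 ≈ 0.7638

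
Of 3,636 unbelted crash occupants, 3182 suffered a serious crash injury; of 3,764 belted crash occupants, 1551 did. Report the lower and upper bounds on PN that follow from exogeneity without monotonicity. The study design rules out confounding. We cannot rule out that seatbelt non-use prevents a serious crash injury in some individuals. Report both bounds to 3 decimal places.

p₁ = P(outcome | exposed) = 3182/3636 = 0.87514
p₀ = P(outcome | unexposed) = 1551/3764 = 0.41206
Under exogeneity alone the bounds on PN are max{0,(p₁−p₀)/p₁} ≤ PN ≤ min{1,(1−p₀)/p₁}.
  lower = (p₁ − p₀)/p₁ = 0.46308 / 0.87514 ≈ 0.5291
  upper = min{1, (1 − p₀)/p₁} = 0.58794 / 0.87514 ≈ 0.6718

0.529 ≤ PN ≤ 0.672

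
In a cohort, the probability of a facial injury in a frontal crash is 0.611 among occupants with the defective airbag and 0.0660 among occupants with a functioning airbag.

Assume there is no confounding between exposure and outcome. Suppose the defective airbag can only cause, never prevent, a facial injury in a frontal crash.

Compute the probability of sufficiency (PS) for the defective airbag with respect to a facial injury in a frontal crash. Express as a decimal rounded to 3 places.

PS ≈ 0.584

Let p₁ = 0.611, p₀ = 0.066.
Under exogeneity and monotonicity, PS = (p₁ − p₀) / (1 − p₀).
PS = (0.611 − 0.066) / (1 − 0.066) = 0.545 / 0.934 ≈ 0.5835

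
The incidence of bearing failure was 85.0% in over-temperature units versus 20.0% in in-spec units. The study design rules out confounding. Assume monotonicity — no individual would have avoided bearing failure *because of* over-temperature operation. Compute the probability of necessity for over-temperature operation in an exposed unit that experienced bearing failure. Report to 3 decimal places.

PN ≈ 0.765

p₁ = 0.85, p₀ = 0.2.
Under exogeneity and monotonicity, PN = (p₁ − p₀) / p₁.
PN = (0.85 − 0.2) / 0.85 = 0.65 / 0.85 ≈ 0.7647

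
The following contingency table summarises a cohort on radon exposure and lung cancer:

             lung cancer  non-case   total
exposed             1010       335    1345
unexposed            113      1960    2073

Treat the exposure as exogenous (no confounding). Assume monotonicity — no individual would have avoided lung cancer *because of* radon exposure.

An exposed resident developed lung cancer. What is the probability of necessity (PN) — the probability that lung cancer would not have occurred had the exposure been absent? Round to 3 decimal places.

PN ≈ 0.927

p₁ = P(outcome | exposed) = 1010/1345 = 0.75093
p₀ = P(outcome | unexposed) = 113/2073 = 0.05451
Under exogeneity and monotonicity, PN = (p₁ − p₀) / p₁.
PN = (0.75093 − 0.05451) / 0.75093 = 0.69642 / 0.75093 ≈ 0.9274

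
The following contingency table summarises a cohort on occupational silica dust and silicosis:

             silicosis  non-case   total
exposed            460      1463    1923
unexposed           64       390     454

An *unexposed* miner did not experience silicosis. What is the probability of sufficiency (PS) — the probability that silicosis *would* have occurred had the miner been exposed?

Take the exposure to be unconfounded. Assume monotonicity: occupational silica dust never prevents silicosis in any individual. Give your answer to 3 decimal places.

p₁ = P(outcome | exposed) = 460/1923 = 0.23921
p₀ = P(outcome | unexposed) = 64/454 = 0.14097
Under exogeneity and monotonicity, PS = (p₁ − p₀) / (1 − p₀).
PS = (0.23921 − 0.14097) / (1 − 0.14097) = 0.09824 / 0.85903 ≈ 0.1144

PS ≈ 0.114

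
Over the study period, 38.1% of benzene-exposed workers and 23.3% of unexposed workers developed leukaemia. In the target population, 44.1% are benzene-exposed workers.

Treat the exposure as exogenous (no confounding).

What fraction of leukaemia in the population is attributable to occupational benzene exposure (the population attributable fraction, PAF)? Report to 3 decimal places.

PAF ≈ 0.219

p₁ = 0.381, p₀ = 0.233.
Overall risk P(Y=1) = π·p₁ + (1−π)·p₀ = 0.441×0.381 + 0.559×0.233 = 0.29827.
Under exogeneity, PAF = [P(Y=1) − p₀] / P(Y=1).
PAF = (0.29827 − 0.233) / 0.29827 ≈ 0.2188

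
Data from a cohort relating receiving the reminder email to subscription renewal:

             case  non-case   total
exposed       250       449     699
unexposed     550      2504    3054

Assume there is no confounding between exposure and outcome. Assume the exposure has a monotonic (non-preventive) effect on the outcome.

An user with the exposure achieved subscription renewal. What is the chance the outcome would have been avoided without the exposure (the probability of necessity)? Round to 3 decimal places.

PN ≈ 0.496

p₁ = P(outcome | exposed) = 250/699 = 0.35765
p₀ = P(outcome | unexposed) = 550/3054 = 0.18009
Under exogeneity and monotonicity, PN = (p₁ − p₀)/p₁.
PN = (0.35765 − 0.18009) / 0.35765 ≈ 0.4965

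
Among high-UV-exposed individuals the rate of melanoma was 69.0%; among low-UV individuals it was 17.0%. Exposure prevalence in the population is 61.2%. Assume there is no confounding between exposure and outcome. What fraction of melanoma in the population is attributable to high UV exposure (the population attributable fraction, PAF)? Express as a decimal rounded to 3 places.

PAF ≈ 0.652

p₁ = 0.69, p₀ = 0.17.
Overall risk P(Y=1) = π·p₁ + (1−π)·p₀ = 0.612×0.69 + 0.388×0.17 = 0.48824.
Under exogeneity, PAF = [P(Y=1) − p₀] / P(Y=1).
PAF = (0.48824 − 0.17) / 0.48824 ≈ 0.6518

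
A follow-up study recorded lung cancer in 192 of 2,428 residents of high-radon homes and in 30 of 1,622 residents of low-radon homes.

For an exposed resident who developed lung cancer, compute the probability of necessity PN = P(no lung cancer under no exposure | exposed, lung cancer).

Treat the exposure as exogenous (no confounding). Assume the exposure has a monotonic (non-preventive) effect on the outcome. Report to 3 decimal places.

p₁ = P(outcome | exposed) = 192/2428 = 0.079077
p₀ = P(outcome | unexposed) = 30/1622 = 0.018496
Under exogeneity and monotonicity, PN = (p₁ − p₀) / p₁.
PN = (0.079077 − 0.018496) / 0.079077 = 0.060582 / 0.079077 ≈ 0.7661

PN ≈ 0.766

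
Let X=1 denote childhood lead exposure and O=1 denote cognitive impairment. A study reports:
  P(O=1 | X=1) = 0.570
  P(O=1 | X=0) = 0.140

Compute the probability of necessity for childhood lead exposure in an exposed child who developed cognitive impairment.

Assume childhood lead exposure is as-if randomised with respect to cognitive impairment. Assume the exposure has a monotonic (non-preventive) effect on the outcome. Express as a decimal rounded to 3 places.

Let p₁ = 0.57, p₀ = 0.14.
Under exogeneity and monotonicity, PN = (p₁ − p₀) / p₁.
PN = (0.57 − 0.14) / 0.57 = 0.43 / 0.57 ≈ 0.7544

PN ≈ 0.754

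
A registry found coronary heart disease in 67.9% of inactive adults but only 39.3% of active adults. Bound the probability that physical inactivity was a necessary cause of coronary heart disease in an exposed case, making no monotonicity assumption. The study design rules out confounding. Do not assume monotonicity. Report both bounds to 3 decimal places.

p₁ = 0.679, p₀ = 0.393.
Under exogeneity alone the bounds on PN are max{0,(p₁−p₀)/p₁} ≤ PN ≤ min{1,(1−p₀)/p₁}.
  lower = (p₁ − p₀)/p₁ = 0.286 / 0.679 ≈ 0.4212
  upper = min{1, (1 − p₀)/p₁} = 0.607 / 0.679 ≈ 0.8940

0.421 ≤ PN ≤ 0.894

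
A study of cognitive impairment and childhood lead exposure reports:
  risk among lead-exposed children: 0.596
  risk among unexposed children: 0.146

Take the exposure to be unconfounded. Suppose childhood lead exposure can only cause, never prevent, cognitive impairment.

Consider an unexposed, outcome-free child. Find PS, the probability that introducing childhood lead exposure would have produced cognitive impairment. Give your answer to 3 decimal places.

PS ≈ 0.527

Let p₁ = 0.596, p₀ = 0.146.
Under exogeneity and monotonicity, PS = (p₁ − p₀) / (1 − p₀).
PS = (0.596 − 0.146) / (1 − 0.146) = 0.45 / 0.854 ≈ 0.5269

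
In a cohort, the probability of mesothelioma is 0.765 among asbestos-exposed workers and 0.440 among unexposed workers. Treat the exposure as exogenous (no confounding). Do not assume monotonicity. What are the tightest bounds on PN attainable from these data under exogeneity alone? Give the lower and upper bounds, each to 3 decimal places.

0.425 ≤ PN ≤ 0.732

Let p₁ = 0.765, p₀ = 0.44.
Under exogeneity alone the bounds on PN are max{0,(p₁−p₀)/p₁} ≤ PN ≤ min{1,(1−p₀)/p₁}.
  lower = (p₁ − p₀)/p₁ = 0.325 / 0.765 ≈ 0.4248
  upper = min{1, (1 − p₀)/p₁} = 0.56 / 0.765 ≈ 0.7320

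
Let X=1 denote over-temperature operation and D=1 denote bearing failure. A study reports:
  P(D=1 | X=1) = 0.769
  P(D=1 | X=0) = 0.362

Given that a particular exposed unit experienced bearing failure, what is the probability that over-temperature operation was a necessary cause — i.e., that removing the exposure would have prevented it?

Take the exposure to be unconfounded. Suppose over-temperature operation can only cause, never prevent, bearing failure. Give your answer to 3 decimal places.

PN ≈ 0.529

Let p₁ = 0.769, p₀ = 0.362.
Under exogeneity and monotonicity, PN = (p₁ − p₀) / p₁.
PN = (0.769 − 0.362) / 0.769 = 0.407 / 0.769 ≈ 0.5293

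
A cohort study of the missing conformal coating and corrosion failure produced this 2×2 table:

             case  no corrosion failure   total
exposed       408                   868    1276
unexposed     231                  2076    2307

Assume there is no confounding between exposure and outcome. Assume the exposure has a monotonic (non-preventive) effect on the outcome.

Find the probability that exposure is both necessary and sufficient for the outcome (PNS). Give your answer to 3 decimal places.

p₁ = P(outcome | exposed) = 408/1276 = 0.31975
p₀ = P(outcome | unexposed) = 231/2307 = 0.10013
Under exogeneity and monotonicity, PNS = p₁ − p₀.
PNS = 0.31975 − 0.10013 = 0.21962

PNS ≈ 0.220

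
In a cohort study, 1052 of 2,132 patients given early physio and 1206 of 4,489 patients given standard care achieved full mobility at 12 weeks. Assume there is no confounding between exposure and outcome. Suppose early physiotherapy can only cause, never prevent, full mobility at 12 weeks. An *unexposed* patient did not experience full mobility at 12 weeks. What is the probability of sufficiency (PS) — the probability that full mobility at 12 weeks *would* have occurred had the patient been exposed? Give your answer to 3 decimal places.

p₁ = P(outcome | exposed) = 1052/2132 = 0.49343
p₀ = P(outcome | unexposed) = 1206/4489 = 0.26866
Under exogeneity and monotonicity, PS = (p₁ − p₀) / (1 − p₀).
PS = (0.49343 − 0.26866) / (1 − 0.26866) = 0.22478 / 0.73134 ≈ 0.3073

PS ≈ 0.307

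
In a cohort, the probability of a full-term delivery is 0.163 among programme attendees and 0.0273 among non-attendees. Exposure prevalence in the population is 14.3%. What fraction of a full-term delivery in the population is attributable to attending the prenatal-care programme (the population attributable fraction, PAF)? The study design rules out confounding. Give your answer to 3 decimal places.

Let p₁ = 0.163, p₀ = 0.0273.
Overall risk P(Y=1) = π·p₁ + (1−π)·p₀ = 0.143×0.163 + 0.857×0.0273 = 0.046705.
Under exogeneity, PAF = [P(Y=1) − p₀] / P(Y=1).
PAF = (0.046705 − 0.0273) / 0.046705 ≈ 0.4155

PAF ≈ 0.415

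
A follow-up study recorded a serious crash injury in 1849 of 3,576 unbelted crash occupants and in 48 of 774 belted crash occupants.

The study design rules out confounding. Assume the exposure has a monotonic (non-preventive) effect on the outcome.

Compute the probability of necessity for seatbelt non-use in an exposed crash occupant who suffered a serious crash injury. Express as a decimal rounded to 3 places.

PN ≈ 0.880

p₁ = P(outcome | exposed) = 1849/3576 = 0.51706
p₀ = P(outcome | unexposed) = 48/774 = 0.062016
Under exogeneity and monotonicity, PN = (p₁ − p₀) / p₁.
PN = (0.51706 − 0.062016) / 0.51706 = 0.45504 / 0.51706 ≈ 0.8801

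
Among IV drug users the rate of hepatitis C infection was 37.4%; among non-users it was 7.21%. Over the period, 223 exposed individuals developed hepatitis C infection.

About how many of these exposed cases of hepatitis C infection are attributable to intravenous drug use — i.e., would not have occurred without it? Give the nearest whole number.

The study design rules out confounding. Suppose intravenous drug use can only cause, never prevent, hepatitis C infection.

p₁ = 0.374, p₀ = 0.0721.
PN = (p₁ − p₀)/p₁ = (0.374 − 0.0721) / 0.374 ≈ 0.80722.
Attributable cases ≈ PN × (exposed cases) = 0.80722 × 223 ≈ 180.01.

about 180 cases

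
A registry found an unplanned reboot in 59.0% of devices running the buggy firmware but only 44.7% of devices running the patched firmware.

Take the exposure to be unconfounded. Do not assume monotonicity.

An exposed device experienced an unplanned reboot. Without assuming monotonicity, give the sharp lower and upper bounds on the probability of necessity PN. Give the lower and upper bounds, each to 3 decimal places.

p₁ = 0.59, p₀ = 0.447.
Under exogeneity alone the bounds on PN are max{0,(p₁−p₀)/p₁} ≤ PN ≤ min{1,(1−p₀)/p₁}.
  lower = (p₁ − p₀)/p₁ = 0.143 / 0.59 ≈ 0.2424
  upper = min{1, (1 − p₀)/p₁} = 0.553 / 0.59 ≈ 0.9373

0.242 ≤ PN ≤ 0.937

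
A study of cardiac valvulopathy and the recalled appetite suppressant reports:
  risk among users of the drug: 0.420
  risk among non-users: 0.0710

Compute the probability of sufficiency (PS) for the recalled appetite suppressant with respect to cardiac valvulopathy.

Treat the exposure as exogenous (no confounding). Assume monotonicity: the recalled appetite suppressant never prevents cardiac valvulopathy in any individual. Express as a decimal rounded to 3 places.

PS ≈ 0.376

Let p₁ = 0.42, p₀ = 0.071.
Under exogeneity and monotonicity, PS = (p₁ − p₀) / (1 − p₀).
PS = (0.42 − 0.071) / (1 − 0.071) = 0.349 / 0.929 ≈ 0.3757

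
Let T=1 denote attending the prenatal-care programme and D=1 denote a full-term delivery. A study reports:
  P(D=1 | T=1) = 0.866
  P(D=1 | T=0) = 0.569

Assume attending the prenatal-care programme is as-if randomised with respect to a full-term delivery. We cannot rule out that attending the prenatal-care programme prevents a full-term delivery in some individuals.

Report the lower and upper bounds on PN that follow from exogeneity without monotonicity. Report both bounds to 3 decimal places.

0.343 ≤ PN ≤ 0.498

Let p₁ = 0.866, p₀ = 0.569.
Under exogeneity alone the bounds on PN are max{0,(p₁−p₀)/p₁} ≤ PN ≤ min{1,(1−p₀)/p₁}.
  lower = (p₁ − p₀)/p₁ = 0.297 / 0.866 ≈ 0.3430
  upper = min{1, (1 − p₀)/p₁} = 0.431 / 0.866 ≈ 0.4977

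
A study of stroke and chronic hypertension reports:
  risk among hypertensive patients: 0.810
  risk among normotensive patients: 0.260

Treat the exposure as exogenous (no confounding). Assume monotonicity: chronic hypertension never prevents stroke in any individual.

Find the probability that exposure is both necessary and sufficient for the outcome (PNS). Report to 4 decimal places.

Let p₁ = 0.81, p₀ = 0.26.
Under exogeneity and monotonicity, PNS = p₁ − p₀.
PNS = 0.81 − 0.26 = 0.55

PNS ≈ 0.5500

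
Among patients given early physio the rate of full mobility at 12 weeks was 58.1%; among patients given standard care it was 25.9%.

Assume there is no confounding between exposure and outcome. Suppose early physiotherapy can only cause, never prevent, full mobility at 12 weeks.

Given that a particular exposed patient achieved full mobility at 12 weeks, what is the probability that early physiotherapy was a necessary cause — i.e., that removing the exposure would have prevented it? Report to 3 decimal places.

PN ≈ 0.554

p₁ = 0.581, p₀ = 0.259.
Under exogeneity and monotonicity, PN = (p₁ − p₀) / p₁.
PN = (0.581 − 0.259) / 0.581 = 0.322 / 0.581 ≈ 0.5542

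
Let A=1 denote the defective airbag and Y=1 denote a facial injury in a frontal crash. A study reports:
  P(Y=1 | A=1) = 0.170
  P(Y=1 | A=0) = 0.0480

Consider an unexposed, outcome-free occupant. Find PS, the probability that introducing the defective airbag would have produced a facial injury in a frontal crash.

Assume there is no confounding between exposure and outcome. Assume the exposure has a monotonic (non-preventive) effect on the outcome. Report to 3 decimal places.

Let p₁ = 0.17, p₀ = 0.048.
Under exogeneity and monotonicity, PS = (p₁ − p₀) / (1 − p₀).
PS = (0.17 − 0.048) / (1 − 0.048) = 0.122 / 0.952 ≈ 0.1282

PS ≈ 0.128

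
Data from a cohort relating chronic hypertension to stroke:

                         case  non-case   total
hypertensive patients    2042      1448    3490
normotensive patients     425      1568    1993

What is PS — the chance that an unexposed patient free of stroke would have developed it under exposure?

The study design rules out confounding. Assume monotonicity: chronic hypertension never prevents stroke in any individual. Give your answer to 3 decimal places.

PS ≈ 0.473

p₁ = P(outcome | exposed) = 2042/3490 = 0.5851
p₀ = P(outcome | unexposed) = 425/1993 = 0.21325
Under exogeneity and monotonicity, PS = (p₁ − p₀)/(1 − p₀).
PS = (0.5851 − 0.21325) / 0.78675 ≈ 0.4726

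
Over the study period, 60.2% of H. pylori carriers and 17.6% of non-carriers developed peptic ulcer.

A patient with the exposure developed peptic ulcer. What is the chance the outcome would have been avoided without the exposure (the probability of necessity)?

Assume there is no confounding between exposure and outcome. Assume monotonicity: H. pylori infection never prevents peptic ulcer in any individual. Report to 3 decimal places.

p₁ = 0.602, p₀ = 0.176.
Under exogeneity and monotonicity, PN = (p₁ − p₀) / p₁.
PN = (0.602 − 0.176) / 0.602 = 0.426 / 0.602 ≈ 0.7076

PN ≈ 0.708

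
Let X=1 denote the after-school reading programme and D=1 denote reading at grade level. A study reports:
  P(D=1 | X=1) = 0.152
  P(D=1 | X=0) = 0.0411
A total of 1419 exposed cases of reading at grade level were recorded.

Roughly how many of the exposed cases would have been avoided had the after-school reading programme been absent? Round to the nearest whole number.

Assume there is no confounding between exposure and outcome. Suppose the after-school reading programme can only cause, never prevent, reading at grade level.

Let p₁ = 0.152, p₀ = 0.0411.
PN = (p₁ − p₀)/p₁ = (0.152 − 0.0411) / 0.152 ≈ 0.72961.
Attributable cases ≈ PN × (exposed cases) = 0.72961 × 1419 ≈ 1035.31.

about 1035 cases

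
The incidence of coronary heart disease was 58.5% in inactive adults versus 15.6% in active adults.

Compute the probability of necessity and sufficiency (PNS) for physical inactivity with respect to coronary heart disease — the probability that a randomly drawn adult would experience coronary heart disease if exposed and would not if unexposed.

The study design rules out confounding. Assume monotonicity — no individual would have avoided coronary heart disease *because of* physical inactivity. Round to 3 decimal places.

PNS ≈ 0.429

p₁ = 0.585, p₀ = 0.156.
Under exogeneity and monotonicity, PNS = p₁ − p₀.
PNS = 0.585 − 0.156 = 0.429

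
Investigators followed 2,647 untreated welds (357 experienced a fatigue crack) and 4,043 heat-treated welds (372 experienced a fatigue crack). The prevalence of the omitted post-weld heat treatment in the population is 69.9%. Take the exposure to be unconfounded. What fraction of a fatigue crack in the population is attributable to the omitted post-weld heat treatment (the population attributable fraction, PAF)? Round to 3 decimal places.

p₁ = P(outcome | exposed) = 357/2647 = 0.13487
p₀ = P(outcome | unexposed) = 372/4043 = 0.092011
Overall risk P(Y=1) = π·p₁ + (1−π)·p₀ = 0.699×0.13487 + 0.301×0.092011 = 0.12197.
Under exogeneity, PAF = [P(Y=1) − p₀] / P(Y=1).
PAF = (0.12197 − 0.092011) / 0.12197 ≈ 0.2456

PAF ≈ 0.246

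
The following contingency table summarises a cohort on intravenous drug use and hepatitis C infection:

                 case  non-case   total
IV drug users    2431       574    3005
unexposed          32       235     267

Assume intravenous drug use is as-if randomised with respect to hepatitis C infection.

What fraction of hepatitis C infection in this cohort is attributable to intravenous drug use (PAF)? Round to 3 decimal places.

p₁ = P(outcome | exposed) = 2431/3005 = 0.80899
p₀ = P(outcome | unexposed) = 32/267 = 0.11985
Exposure prevalence π = 3005/3272 = 0.9184; overall risk P(Y=1) = 0.75275.
Under exogeneity, PAF = [P(Y=1) − p₀]/P(Y=1).
PAF = (0.75275 − 0.11985) / 0.75275 ≈ 0.8408

PAF ≈ 0.841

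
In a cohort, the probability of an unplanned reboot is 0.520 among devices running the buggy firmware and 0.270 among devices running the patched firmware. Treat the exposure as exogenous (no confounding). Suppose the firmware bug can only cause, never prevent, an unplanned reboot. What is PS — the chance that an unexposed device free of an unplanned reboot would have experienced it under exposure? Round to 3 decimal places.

PS ≈ 0.342

Let p₁ = 0.52, p₀ = 0.27.
Under exogeneity and monotonicity, PS = (p₁ − p₀) / (1 − p₀).
PS = (0.52 − 0.27) / (1 − 0.27) = 0.25 / 0.73 ≈ 0.3425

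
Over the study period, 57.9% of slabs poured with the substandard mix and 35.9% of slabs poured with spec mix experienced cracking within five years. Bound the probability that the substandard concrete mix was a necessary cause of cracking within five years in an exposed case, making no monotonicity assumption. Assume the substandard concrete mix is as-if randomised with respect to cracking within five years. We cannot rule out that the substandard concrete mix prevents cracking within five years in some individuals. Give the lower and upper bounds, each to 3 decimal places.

0.380 ≤ PN ≤ 1.000

p₁ = 0.579, p₀ = 0.359.
Under exogeneity alone the bounds on PN are max{0,(p₁−p₀)/p₁} ≤ PN ≤ min{1,(1−p₀)/p₁}.
  lower = (p₁ − p₀)/p₁ = 0.22 / 0.579 ≈ 0.3800
  upper = min{1, (1 − p₀)/p₁} = 0.641 / 0.579 ≈ 1.1071 → capped at 1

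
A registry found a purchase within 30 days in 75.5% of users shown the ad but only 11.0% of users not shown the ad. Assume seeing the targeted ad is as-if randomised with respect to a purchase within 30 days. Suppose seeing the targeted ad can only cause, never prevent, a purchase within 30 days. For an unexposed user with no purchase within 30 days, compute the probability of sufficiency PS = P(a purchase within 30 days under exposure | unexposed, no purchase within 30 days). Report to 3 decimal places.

PS ≈ 0.725

p₁ = 0.755, p₀ = 0.11.
Under exogeneity and monotonicity, PS = (p₁ − p₀) / (1 − p₀).
PS = (0.755 − 0.11) / (1 − 0.11) = 0.645 / 0.89 ≈ 0.7247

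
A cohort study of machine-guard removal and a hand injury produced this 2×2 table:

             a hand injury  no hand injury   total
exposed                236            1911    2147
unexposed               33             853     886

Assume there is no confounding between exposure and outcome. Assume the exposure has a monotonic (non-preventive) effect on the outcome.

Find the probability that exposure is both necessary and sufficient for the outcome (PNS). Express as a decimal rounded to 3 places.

p₁ = P(outcome | exposed) = 236/2147 = 0.10992
p₀ = P(outcome | unexposed) = 33/886 = 0.037246
Under exogeneity and monotonicity, PNS = p₁ − p₀.
PNS = 0.10992 − 0.037246 = 0.072675

PNS ≈ 0.073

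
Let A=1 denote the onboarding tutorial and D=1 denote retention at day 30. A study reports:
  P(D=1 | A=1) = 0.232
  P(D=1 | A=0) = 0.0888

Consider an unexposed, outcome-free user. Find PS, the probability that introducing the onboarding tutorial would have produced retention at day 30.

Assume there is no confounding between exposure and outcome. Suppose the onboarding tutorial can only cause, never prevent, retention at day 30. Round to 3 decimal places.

Let p₁ = 0.232, p₀ = 0.0888.
Under exogeneity and monotonicity, PS = (p₁ − p₀) / (1 − p₀).
PS = (0.232 − 0.0888) / (1 − 0.0888) = 0.1432 / 0.9112 ≈ 0.1572

PS ≈ 0.157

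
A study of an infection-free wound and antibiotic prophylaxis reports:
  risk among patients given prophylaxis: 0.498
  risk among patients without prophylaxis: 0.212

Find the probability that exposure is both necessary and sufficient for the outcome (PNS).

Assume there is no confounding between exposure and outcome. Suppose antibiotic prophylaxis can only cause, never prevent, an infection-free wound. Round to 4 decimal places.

Let p₁ = 0.498, p₀ = 0.212.
Under exogeneity and monotonicity, PNS = p₁ − p₀.
PNS = 0.498 − 0.212 = 0.286

PNS ≈ 0.2860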